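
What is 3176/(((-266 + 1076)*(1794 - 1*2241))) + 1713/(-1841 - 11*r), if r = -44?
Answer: -312267871/245664495 ≈ -1.2711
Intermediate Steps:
3176/(((-266 + 1076)*(1794 - 1*2241))) + 1713/(-1841 - 11*r) = 3176/(((-266 + 1076)*(1794 - 1*2241))) + 1713/(-1841 - 11*(-44)) = 3176/((810*(1794 - 2241))) + 1713/(-1841 - 1*(-484)) = 3176/((810*(-447))) + 1713/(-1841 + 484) = 3176/(-362070) + 1713/(-1357) = 3176*(-1/362070) + 1713*(-1/1357) = -1588/181035 - 1713/1357 = -312267871/245664495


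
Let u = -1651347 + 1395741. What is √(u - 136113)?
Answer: I*√391719 ≈ 625.88*I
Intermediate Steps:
u = -255606
√(u - 136113) = √(-255606 - 136113) = √(-391719) = I*√391719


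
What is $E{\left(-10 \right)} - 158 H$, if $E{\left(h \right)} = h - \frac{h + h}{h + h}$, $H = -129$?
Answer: $20371$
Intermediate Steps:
$E{\left(h \right)} = -1 + h$ ($E{\left(h \right)} = h - \frac{2 h}{2 h} = h - 2 h \frac{1}{2 h} = h - 1 = -1 + h$)
$E{\left(-10 \right)} - 158 H = \left(-1 - 10\right) - -20382 = -11 + 20382 = 20371$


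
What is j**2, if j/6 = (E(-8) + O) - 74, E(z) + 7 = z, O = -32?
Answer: 527076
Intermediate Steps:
E(z) = -7 + z
j = -726 (j = 6*(((-7 - 8) - 32) - 74) = 6*((-15 - 32) - 74) = 6*(-47 - 74) = 6*(-121) = -726)
j**2 = (-726)**2 = 527076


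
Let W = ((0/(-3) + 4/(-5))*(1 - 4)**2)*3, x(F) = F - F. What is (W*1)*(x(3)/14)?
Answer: 0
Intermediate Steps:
x(F) = 0
W = -108/5 (W = ((0*(-1/3) + 4*(-1/5))*(-3)**2)*3 = ((0 - 4/5)*9)*3 = -4/5*9*3 = -36/5*3 = -108/5 ≈ -21.600)
(W*1)*(x(3)/14) = (-108/5*1)*(0/14) = -0/14 = -108/5*0 = 0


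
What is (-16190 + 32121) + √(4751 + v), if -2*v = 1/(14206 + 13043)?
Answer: 15931 + √14110621996506/54498 ≈ 16000.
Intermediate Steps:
v = -1/54498 (v = -1/(2*(14206 + 13043)) = -½/27249 = -½*1/27249 = -1/54498 ≈ -1.8349e-5)
(-16190 + 32121) + √(4751 + v) = (-16190 + 32121) + √(4751 - 1/54498) = 15931 + √(258919997/54498) = 15931 + √14110621996506/54498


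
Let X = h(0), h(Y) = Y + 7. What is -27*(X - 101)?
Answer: 2538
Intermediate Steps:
h(Y) = 7 + Y
X = 7 (X = 7 + 0 = 7)
-27*(X - 101) = -27*(7 - 101) = -27*(-94) = 2538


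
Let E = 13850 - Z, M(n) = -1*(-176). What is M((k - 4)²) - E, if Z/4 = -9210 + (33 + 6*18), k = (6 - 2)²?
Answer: -49950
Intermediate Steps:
k = 16 (k = 4² = 16)
M(n) = 176
Z = -36276 (Z = 4*(-9210 + (33 + 6*18)) = 4*(-9210 + (33 + 108)) = 4*(-9210 + 141) = 4*(-9069) = -36276)
E = 50126 (E = 13850 - 1*(-36276) = 13850 + 36276 = 50126)
M((k - 4)²) - E = 176 - 1*50126 = 176 - 50126 = -49950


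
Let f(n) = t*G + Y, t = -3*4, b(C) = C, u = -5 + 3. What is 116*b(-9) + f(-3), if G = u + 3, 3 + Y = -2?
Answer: -1061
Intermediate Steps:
Y = -5 (Y = -3 - 2 = -5)
u = -2
G = 1 (G = -2 + 3 = 1)
t = -12
f(n) = -17 (f(n) = -12*1 - 5 = -12 - 5 = -17)
116*b(-9) + f(-3) = 116*(-9) - 17 = -1044 - 17 = -1061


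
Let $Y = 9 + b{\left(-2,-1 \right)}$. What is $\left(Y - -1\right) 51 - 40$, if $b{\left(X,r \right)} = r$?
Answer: $419$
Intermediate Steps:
$Y = 8$ ($Y = 9 - 1 = 8$)
$\left(Y - -1\right) 51 - 40 = \left(8 - -1\right) 51 - 40 = \left(8 + 1\right) 51 - 40 = 9 \cdot 51 - 40 = 459 - 40 = 419$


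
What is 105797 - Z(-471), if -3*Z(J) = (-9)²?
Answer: 105824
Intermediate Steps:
Z(J) = -27 (Z(J) = -⅓*(-9)² = -⅓*81 = -27)
105797 - Z(-471) = 105797 - 1*(-27) = 105797 + 27 = 105824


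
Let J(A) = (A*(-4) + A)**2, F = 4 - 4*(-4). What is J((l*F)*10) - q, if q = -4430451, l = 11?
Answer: 47990451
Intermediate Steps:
F = 20 (F = 4 + 16 = 20)
J(A) = 9*A**2 (J(A) = (-4*A + A)**2 = (-3*A)**2 = 9*A**2)
J((l*F)*10) - q = 9*((11*20)*10)**2 - 1*(-4430451) = 9*(220*10)**2 + 4430451 = 9*2200**2 + 4430451 = 9*4840000 + 4430451 = 43560000 + 4430451 = 47990451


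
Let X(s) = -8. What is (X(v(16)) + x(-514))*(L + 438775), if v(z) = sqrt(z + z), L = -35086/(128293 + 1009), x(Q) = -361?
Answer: -10467506018358/64651 ≈ -1.6191e+8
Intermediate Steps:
L = -17543/64651 (L = -35086/129302 = -35086*1/129302 = -17543/64651 ≈ -0.27135)
v(z) = sqrt(2)*sqrt(z) (v(z) = sqrt(2*z) = sqrt(2)*sqrt(z))
(X(v(16)) + x(-514))*(L + 438775) = (-8 - 361)*(-17543/64651 + 438775) = -369*28367224982/64651 = -10467506018358/64651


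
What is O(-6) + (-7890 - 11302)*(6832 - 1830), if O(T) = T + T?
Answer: -95998396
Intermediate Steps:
O(T) = 2*T
O(-6) + (-7890 - 11302)*(6832 - 1830) = 2*(-6) + (-7890 - 11302)*(6832 - 1830) = -12 - 19192*5002 = -12 - 95998384 = -95998396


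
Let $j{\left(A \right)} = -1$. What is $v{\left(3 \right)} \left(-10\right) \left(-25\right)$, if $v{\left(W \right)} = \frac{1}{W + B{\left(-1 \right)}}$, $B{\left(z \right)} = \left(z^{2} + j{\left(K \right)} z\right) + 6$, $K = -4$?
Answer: $\frac{250}{11} \approx 22.727$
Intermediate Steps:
$B{\left(z \right)} = 6 + z^{2} - z$ ($B{\left(z \right)} = \left(z^{2} - z\right) + 6 = 6 + z^{2} - z$)
$v{\left(W \right)} = \frac{1}{8 + W}$ ($v{\left(W \right)} = \frac{1}{W + \left(6 + \left(-1\right)^{2} - -1\right)} = \frac{1}{W + \left(6 + 1 + 1\right)} = \frac{1}{W + 8} = \frac{1}{8 + W}$)
$v{\left(3 \right)} \left(-10\right) \left(-25\right) = \frac{1}{8 + 3} \left(-10\right) \left(-25\right) = \frac{1}{11} \left(-10\right) \left(-25\right) = \left(- \frac{10}{11}\right) \left(-25\right) = \frac{250}{11}$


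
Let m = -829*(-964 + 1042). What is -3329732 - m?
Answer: -3265070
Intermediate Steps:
m = -64662 (m = -829*78 = -64662)
-3329732 - m = -3329732 - 1*(-64662) = -3329732 + 64662 = -3265070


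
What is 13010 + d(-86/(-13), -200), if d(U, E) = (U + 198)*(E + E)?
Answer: -894870/13 ≈ -68836.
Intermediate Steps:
d(U, E) = 2*E*(198 + U) (d(U, E) = (198 + U)*(2*E) = 2*E*(198 + U))
13010 + d(-86/(-13), -200) = 13010 + 2*(-200)*(198 - 86/(-13)) = 13010 + 2*(-200)*(198 - 86*(-1/13)) = 13010 + 2*(-200)*(198 + 86/13) = 13010 + 2*(-200)*(2660/13) = 13010 - 1064000/13 = -894870/13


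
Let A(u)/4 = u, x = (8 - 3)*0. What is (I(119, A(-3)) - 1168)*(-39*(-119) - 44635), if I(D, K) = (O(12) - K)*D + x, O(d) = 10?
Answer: -57991300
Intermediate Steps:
x = 0 (x = 5*0 = 0)
A(u) = 4*u
I(D, K) = D*(10 - K) (I(D, K) = (10 - K)*D + 0 = D*(10 - K) + 0 = D*(10 - K))
(I(119, A(-3)) - 1168)*(-39*(-119) - 44635) = (119*(10 - 4*(-3)) - 1168)*(-39*(-119) - 44635) = (119*(10 - 1*(-12)) - 1168)*(4641 - 44635) = (119*(10 + 12) - 1168)*(-39994) = (119*22 - 1168)*(-39994) = (2618 - 1168)*(-39994) = 1450*(-39994) = -57991300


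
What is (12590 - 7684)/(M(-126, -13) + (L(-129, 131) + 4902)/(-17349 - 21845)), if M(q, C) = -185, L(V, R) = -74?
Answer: -96142882/3627859 ≈ -26.501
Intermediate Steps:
(12590 - 7684)/(M(-126, -13) + (L(-129, 131) + 4902)/(-17349 - 21845)) = (12590 - 7684)/(-185 + (-74 + 4902)/(-17349 - 21845)) = 4906/(-185 + 4828/(-39194)) = 4906/(-185 + 4828*(-1/39194)) = 4906/(-185 - 2414/19597) = 4906/(-3627859/19597) = 4906*(-19597/3627859) = -96142882/3627859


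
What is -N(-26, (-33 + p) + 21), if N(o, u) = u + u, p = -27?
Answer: 78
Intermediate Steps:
N(o, u) = 2*u
-N(-26, (-33 + p) + 21) = -2*((-33 - 27) + 21) = -2*(-60 + 21) = -2*(-39) = -1*(-78) = 78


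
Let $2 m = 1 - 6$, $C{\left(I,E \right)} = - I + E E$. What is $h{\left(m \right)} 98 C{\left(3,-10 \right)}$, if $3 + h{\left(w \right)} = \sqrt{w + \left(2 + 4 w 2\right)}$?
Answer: $-28518 + 4753 i \sqrt{82} \approx -28518.0 + 43040.0 i$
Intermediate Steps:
$C{\left(I,E \right)} = E^{2} - I$ ($C{\left(I,E \right)} = - I + E^{2} = E^{2} - I$)
$m = - \frac{5}{2}$ ($m = \frac{1 - 6}{2} = \frac{1}{2} \left(-5\right) = - \frac{5}{2} \approx -2.5$)
$h{\left(w \right)} = -3 + \sqrt{2 + 9 w}$ ($h{\left(w \right)} = -3 + \sqrt{w + \left(2 + 4 w 2\right)} = -3 + \sqrt{w + \left(2 + 8 w\right)} = -3 + \sqrt{2 + 9 w}$)
$h{\left(m \right)} 98 C{\left(3,-10 \right)} = \left(-3 + \sqrt{2 + 9 \left(- \frac{5}{2}\right)}\right) 98 \left(\left(-10\right)^{2} - 3\right) = \left(-3 + \sqrt{2 - \frac{45}{2}}\right) 98 \left(100 - 3\right) = \left(-3 + \sqrt{- \frac{41}{2}}\right) 98 \cdot 97 = \left(-3 + \frac{i \sqrt{82}}{2}\right) 98 \cdot 97 = \left(-294 + 49 i \sqrt{82}\right) 97 = -28518 + 4753 i \sqrt{82}$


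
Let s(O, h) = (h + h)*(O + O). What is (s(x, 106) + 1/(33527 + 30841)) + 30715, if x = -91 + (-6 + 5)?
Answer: -533803823/64368 ≈ -8293.0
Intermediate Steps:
x = -92 (x = -91 - 1 = -92)
s(O, h) = 4*O*h (s(O, h) = (2*h)*(2*O) = 4*O*h)
(s(x, 106) + 1/(33527 + 30841)) + 30715 = (4*(-92)*106 + 1/(33527 + 30841)) + 30715 = (-39008 + 1/64368) + 30715 = -2510866943/64368 + 30715 = -533803823/64368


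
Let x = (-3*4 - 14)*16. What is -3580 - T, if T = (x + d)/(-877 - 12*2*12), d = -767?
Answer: -4171883/1165 ≈ -3581.0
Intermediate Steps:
x = -416 (x = (-12 - 14)*16 = -26*16 = -416)
T = 1183/1165 (T = (-416 - 767)/(-877 - 12*2*12) = -1183/(-877 - 24*12) = -1183/(-877 - 288) = -1183/(-1165) = -1183*(-1/1165) = 1183/1165 ≈ 1.0155)
-3580 - T = -3580 - 1*1183/1165 = -3580 - 1183/1165 = -4171883/1165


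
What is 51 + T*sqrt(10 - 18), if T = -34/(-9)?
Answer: 51 + 68*I*sqrt(2)/9 ≈ 51.0 + 10.685*I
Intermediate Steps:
T = 34/9 (T = -34*(-1/9) = 34/9 ≈ 3.7778)
51 + T*sqrt(10 - 18) = 51 + 34*sqrt(10 - 18)/9 = 51 + 34*sqrt(-8)/9 = 51 + 34*(2*I*sqrt(2))/9 = 51 + 68*I*sqrt(2)/9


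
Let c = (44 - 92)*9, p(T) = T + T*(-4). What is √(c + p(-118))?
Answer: I*√78 ≈ 8.8318*I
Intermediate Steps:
p(T) = -3*T (p(T) = T - 4*T = -3*T)
c = -432 (c = -48*9 = -432)
√(c + p(-118)) = √(-432 - 3*(-118)) = √(-432 + 354) = √(-78) = I*√78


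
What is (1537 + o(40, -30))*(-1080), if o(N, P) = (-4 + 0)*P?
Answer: -1789560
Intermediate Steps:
o(N, P) = -4*P
(1537 + o(40, -30))*(-1080) = (1537 - 4*(-30))*(-1080) = (1537 + 120)*(-1080) = 1657*(-1080) = -1789560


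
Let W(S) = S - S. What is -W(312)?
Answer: 0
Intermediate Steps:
W(S) = 0
-W(312) = -1*0 = 0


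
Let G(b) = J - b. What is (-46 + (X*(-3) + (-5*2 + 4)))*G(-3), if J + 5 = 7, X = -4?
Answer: -200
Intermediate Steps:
J = 2 (J = -5 + 7 = 2)
G(b) = 2 - b
(-46 + (X*(-3) + (-5*2 + 4)))*G(-3) = (-46 + (-4*(-3) + (-5*2 + 4)))*(2 - 1*(-3)) = (-46 + (12 + (-10 + 4)))*(2 + 3) = (-46 + (12 - 6))*5 = (-46 + 6)*5 = -40*5 = -200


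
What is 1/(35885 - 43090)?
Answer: -1/7205 ≈ -0.00013879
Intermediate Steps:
1/(35885 - 43090) = 1/(-7205) = -1/7205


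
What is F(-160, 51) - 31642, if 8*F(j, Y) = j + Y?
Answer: -253245/8 ≈ -31656.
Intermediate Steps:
F(j, Y) = Y/8 + j/8 (F(j, Y) = (j + Y)/8 = (Y + j)/8 = Y/8 + j/8)
F(-160, 51) - 31642 = ((⅛)*51 + (⅛)*(-160)) - 31642 = (51/8 - 20) - 31642 = -109/8 - 31642 = -253245/8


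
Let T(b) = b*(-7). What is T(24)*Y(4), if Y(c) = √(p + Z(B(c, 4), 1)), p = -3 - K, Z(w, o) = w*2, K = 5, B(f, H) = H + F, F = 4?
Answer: -336*√2 ≈ -475.18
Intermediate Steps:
B(f, H) = 4 + H (B(f, H) = H + 4 = 4 + H)
Z(w, o) = 2*w
T(b) = -7*b
p = -8 (p = -3 - 1*5 = -3 - 5 = -8)
Y(c) = 2*√2 (Y(c) = √(-8 + 2*(4 + 4)) = √(-8 + 2*8) = √(-8 + 16) = √8 = 2*√2)
T(24)*Y(4) = (-7*24)*(2*√2) = -336*√2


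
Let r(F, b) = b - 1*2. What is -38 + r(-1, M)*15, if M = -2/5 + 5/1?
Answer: 1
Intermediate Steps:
M = 23/5 (M = -2*1/5 + 5*1 = -2/5 + 5 = 23/5 ≈ 4.6000)
r(F, b) = -2 + b (r(F, b) = b - 2 = -2 + b)
-38 + r(-1, M)*15 = -38 + (-2 + 23/5)*15 = -38 + (13/5)*15 = -38 + 39 = 1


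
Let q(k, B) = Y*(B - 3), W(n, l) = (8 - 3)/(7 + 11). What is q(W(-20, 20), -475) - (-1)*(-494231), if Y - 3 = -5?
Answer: -493275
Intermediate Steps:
Y = -2 (Y = 3 - 5 = -2)
W(n, l) = 5/18
q(k, B) = 6 - 2*B (q(k, B) = -2*(B - 3) = -2*(-3 + B) = 6 - 2*B)
q(W(-20, 20), -475) - (-1)*(-494231) = (6 - 2*(-475)) - (-1)*(-494231) = (6 + 950) - 1*494231 = 956 - 494231 = -493275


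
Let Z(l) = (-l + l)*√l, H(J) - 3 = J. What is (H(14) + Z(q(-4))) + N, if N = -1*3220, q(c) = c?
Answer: -3203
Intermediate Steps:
H(J) = 3 + J
N = -3220
Z(l) = 0 (Z(l) = 0*√l = 0)
(H(14) + Z(q(-4))) + N = ((3 + 14) + 0) - 3220 = (17 + 0) - 3220 = 17 - 3220 = -3203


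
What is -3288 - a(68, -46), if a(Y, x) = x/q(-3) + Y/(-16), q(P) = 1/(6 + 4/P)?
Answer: -36829/12 ≈ -3069.1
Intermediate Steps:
a(Y, x) = -Y/16 + 14*x/3 (a(Y, x) = x/(((½)*(-3)/(2 + 3*(-3)))) + Y/(-16) = x/(((½)*(-3)/(2 - 9))) + Y*(-1/16) = x/(((½)*(-3)/(-7))) - Y/16 = x/(((½)*(-3)*(-⅐))) - Y/16 = x/(3/14) - Y/16 = x*(14/3) - Y/16 = 14*x/3 - Y/16 = -Y/16 + 14*x/3)
-3288 - a(68, -46) = -3288 - (-1/16*68 + (14/3)*(-46)) = -3288 - (-17/4 - 644/3) = -3288 - 1*(-2627/12) = -3288 + 2627/12 = -36829/12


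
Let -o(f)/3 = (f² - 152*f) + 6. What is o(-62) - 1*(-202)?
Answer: -39620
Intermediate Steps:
o(f) = -18 - 3*f² + 456*f (o(f) = -3*((f² - 152*f) + 6) = -3*(6 + f² - 152*f) = -18 - 3*f² + 456*f)
o(-62) - 1*(-202) = (-18 - 3*(-62)² + 456*(-62)) - 1*(-202) = (-18 - 3*3844 - 28272) + 202 = (-18 - 11532 - 28272) + 202 = -39822 + 202 = -39620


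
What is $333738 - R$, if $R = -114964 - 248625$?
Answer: $697327$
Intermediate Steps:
$R = -363589$
$333738 - R = 333738 - -363589 = 333738 + 363589 = 697327$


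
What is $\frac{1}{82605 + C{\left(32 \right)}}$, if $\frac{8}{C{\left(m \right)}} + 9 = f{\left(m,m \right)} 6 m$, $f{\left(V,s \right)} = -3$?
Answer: $\frac{585}{48323917} \approx 1.2106 \cdot 10^{-5}$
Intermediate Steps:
$C{\left(m \right)} = \frac{8}{-9 - 18 m}$ ($C{\left(m \right)} = \frac{8}{-9 + \left(-3\right) 6 m} = \frac{8}{-9 - 18 m}$)
$\frac{1}{82605 + C{\left(32 \right)}} = \frac{1}{82605 + \frac{8}{9 \left(-1 - 64\right)}} = \frac{1}{82605 + \frac{8}{9 \left(-65\right)}} = \frac{1}{82605 + \frac{8}{9} \left(- \frac{1}{65}\right)} = \frac{1}{82605 - \frac{8}{585}} = \frac{1}{\frac{48323917}{585}} = \frac{585}{48323917}$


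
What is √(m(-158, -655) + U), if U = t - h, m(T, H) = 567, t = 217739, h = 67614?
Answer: 2*√37673 ≈ 388.19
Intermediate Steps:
U = 150125 (U = 217739 - 1*67614 = 217739 - 67614 = 150125)
√(m(-158, -655) + U) = √(567 + 150125) = √150692 = 2*√37673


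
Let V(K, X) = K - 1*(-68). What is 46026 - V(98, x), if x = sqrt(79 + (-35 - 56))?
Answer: 45860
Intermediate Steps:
x = 2*I*sqrt(3) (x = sqrt(79 - 91) = sqrt(-12) = 2*I*sqrt(3) ≈ 3.4641*I)
V(K, X) = 68 + K (V(K, X) = K + 68 = 68 + K)
46026 - V(98, x) = 46026 - (68 + 98) = 46026 - 1*166 = 46026 - 166 = 45860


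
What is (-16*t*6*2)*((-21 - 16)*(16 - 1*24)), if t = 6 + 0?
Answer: -340992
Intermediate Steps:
t = 6
(-16*t*6*2)*((-21 - 16)*(16 - 1*24)) = (-16*6*6*2)*((-21 - 16)*(16 - 1*24)) = (-576*2)*(-37*(16 - 24)) = (-16*72)*(-37*(-8)) = -1152*296 = -340992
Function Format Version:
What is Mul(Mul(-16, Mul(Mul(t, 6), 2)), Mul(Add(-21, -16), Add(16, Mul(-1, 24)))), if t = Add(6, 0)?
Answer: -340992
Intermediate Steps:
t = 6
Mul(Mul(-16, Mul(Mul(t, 6), 2)), Mul(Add(-21, -16), Add(16, Mul(-1, 24)))) = Mul(Mul(-16, Mul(Mul(6, 6), 2)), Mul(Add(-21, -16), Add(16, Mul(-1, 24)))) = Mul(Mul(-16, Mul(36, 2)), Mul(-37, Add(16, -24))) = Mul(Mul(-16, 72), Mul(-37, -8)) = Mul(-1152, 296) = -340992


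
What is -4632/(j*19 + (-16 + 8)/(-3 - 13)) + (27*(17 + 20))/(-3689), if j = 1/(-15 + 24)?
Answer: -307621017/173383 ≈ -1774.2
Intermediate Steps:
j = ⅑ (j = 1/9 = ⅑ ≈ 0.11111)
-4632/(j*19 + (-16 + 8)/(-3 - 13)) + (27*(17 + 20))/(-3689) = -4632/((⅑)*19 + (-16 + 8)/(-3 - 13)) + (27*(17 + 20))/(-3689) = -4632/(19/9 - 8/(-16)) + (27*37)*(-1/3689) = -4632/(19/9 - 8*(-1/16)) + 999*(-1/3689) = -4632/(19/9 + ½) - 999/3689 = -4632/47/18 - 999/3689 = -4632*18/47 - 999/3689 = -83376/47 - 999/3689 = -307621017/173383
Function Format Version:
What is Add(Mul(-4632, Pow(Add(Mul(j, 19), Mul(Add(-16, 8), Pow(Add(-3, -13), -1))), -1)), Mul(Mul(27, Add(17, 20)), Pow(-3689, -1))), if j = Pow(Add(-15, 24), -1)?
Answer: Rational(-307621017, 173383) ≈ -1774.2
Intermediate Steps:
j = Rational(1, 9) (j = Pow(9, -1) = Rational(1, 9) ≈ 0.11111)
Add(Mul(-4632, Pow(Add(Mul(j, 19), Mul(Add(-16, 8), Pow(Add(-3, -13), -1))), -1)), Mul(Mul(27, Add(17, 20)), Pow(-3689, -1))) = Add(Mul(-4632, Pow(Add(Mul(Rational(1, 9), 19), Mul(Add(-16, 8), Pow(Add(-3, -13), -1))), -1)), Mul(Mul(27, Add(17, 20)), Pow(-3689, -1))) = Add(Mul(-4632, Pow(Add(Rational(19, 9), Mul(-8, Pow(-16, -1))), -1)), Mul(Mul(27, 37), Rational(-1, 3689))) = Add(Mul(-4632, Pow(Add(Rational(19, 9), Mul(-8, Rational(-1, 16))), -1)), Mul(999, Rational(-1, 3689))) = Add(Mul(-4632, Pow(Add(Rational(19, 9), Rational(1, 2)), -1)), Rational(-999, 3689)) = Add(Mul(-4632, Pow(Rational(47, 18), -1)), Rational(-999, 3689)) = Add(Mul(-4632, Rational(18, 47)), Rational(-999, 3689)) = Add(Rational(-83376, 47), Rational(-999, 3689)) = Rational(-307621017, 173383)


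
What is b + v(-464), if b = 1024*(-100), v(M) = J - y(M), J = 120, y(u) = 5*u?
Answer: -99960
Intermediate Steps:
v(M) = 120 - 5*M
b = -102400
b + v(-464) = -102400 + (120 - 5*(-464)) = -102400 + (120 + 2320) = -102400 + 2440 = -99960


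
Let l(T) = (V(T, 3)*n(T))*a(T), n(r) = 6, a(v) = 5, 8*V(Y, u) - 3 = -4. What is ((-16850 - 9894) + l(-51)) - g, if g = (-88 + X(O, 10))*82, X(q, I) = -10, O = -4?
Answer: -74847/4 ≈ -18712.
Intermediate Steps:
V(Y, u) = -1/8 (V(Y, u) = 3/8 + (1/8)*(-4) = 3/8 - 1/2 = -1/8)
l(T) = -15/4 (l(T) = -1/8*6*5 = -3/4*5 = -15/4)
g = -8036 (g = (-88 - 10)*82 = -98*82 = -8036)
((-16850 - 9894) + l(-51)) - g = ((-16850 - 9894) - 15/4) - 1*(-8036) = (-26744 - 15/4) + 8036 = -106991/4 + 8036 = -74847/4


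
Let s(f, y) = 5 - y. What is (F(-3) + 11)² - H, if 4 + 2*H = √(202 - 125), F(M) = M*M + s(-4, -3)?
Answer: 786 - √77/2 ≈ 781.61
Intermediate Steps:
F(M) = 8 + M² (F(M) = M*M + (5 - 1*(-3)) = M² + (5 + 3) = M² + 8 = 8 + M²)
H = -2 + √77/2 (H = -2 + √(202 - 125)/2 = -2 + √77/2 ≈ 2.3875)
(F(-3) + 11)² - H = ((8 + (-3)²) + 11)² - (-2 + √77/2) = ((8 + 9) + 11)² + (2 - √77/2) = (17 + 11)² + (2 - √77/2) = 28² + (2 - √77/2) = 784 + (2 - √77/2) = 786 - √77/2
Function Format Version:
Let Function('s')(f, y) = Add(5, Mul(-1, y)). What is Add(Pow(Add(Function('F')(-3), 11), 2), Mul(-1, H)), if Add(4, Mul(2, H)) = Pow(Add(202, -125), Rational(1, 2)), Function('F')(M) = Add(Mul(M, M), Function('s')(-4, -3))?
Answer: Add(786, Mul(Rational(-1, 2), Pow(77, Rational(1, 2)))) ≈ 781.61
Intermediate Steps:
Function('F')(M) = Add(8, Pow(M, 2)) (Function('F')(M) = Add(Mul(M, M), Add(5, Mul(-1, -3))) = Add(Pow(M, 2), Add(5, 3)) = Add(Pow(M, 2), 8) = Add(8, Pow(M, 2)))
H = Add(-2, Mul(Rational(1, 2), Pow(77, Rational(1, 2)))) (H = Add(-2, Mul(Rational(1, 2), Pow(Add(202, -125), Rational(1, 2)))) = Add(-2, Mul(Rational(1, 2), Pow(77, Rational(1, 2)))) ≈ 2.3875)
Add(Pow(Add(Function('F')(-3), 11), 2), Mul(-1, H)) = Add(Pow(Add(Add(8, Pow(-3, 2)), 11), 2), Mul(-1, Add(-2, Mul(Rational(1, 2), Pow(77, Rational(1, 2)))))) = Add(Pow(Add(Add(8, 9), 11), 2), Add(2, Mul(Rational(-1, 2), Pow(77, Rational(1, 2))))) = Add(Pow(Add(17, 11), 2), Add(2, Mul(Rational(-1, 2), Pow(77, Rational(1, 2))))) = Add(Pow(28, 2), Add(2, Mul(Rational(-1, 2), Pow(77, Rational(1, 2))))) = Add(784, Add(2, Mul(Rational(-1, 2), Pow(77, Rational(1, 2))))) = Add(786, Mul(Rational(-1, 2), Pow(77, Rational(1, 2))))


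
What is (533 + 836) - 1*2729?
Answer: -1360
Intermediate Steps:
(533 + 836) - 1*2729 = 1369 - 2729 = -1360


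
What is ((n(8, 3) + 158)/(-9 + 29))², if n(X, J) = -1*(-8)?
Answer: 6889/100 ≈ 68.890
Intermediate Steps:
n(X, J) = 8
((n(8, 3) + 158)/(-9 + 29))² = ((8 + 158)/(-9 + 29))² = (166/20)² = (166*(1/20))² = (83/10)² = 6889/100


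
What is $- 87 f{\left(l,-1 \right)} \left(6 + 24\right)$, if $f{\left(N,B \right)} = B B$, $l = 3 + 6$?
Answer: $-2610$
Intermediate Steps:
$l = 9$
$f{\left(N,B \right)} = B^{2}$
$- 87 f{\left(l,-1 \right)} \left(6 + 24\right) = - 87 \left(-1\right)^{2} \left(6 + 24\right) = \left(-87\right) 1 \cdot 30 = \left(-87\right) 30 = -2610$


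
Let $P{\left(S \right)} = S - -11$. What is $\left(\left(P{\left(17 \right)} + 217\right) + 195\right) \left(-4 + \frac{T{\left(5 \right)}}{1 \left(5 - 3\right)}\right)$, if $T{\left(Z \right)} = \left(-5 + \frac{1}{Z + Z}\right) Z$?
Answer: $-7150$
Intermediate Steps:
$P{\left(S \right)} = 11 + S$ ($P{\left(S \right)} = S + 11 = 11 + S$)
$T{\left(Z \right)} = Z \left(-5 + \frac{1}{2 Z}\right)$ ($T{\left(Z \right)} = \left(-5 + \frac{1}{2 Z}\right) Z = Z \left(-5 + \frac{1}{2 Z}\right)$)
$\left(\left(P{\left(17 \right)} + 217\right) + 195\right) \left(-4 + \frac{T{\left(5 \right)}}{1 \left(5 - 3\right)}\right) = \left(\left(\left(11 + 17\right) + 217\right) + 195\right) \left(-4 + \frac{\frac{1}{2} - 25}{1 \left(5 - 3\right)}\right) = \left(\left(28 + 217\right) + 195\right) \left(-4 + \frac{\frac{1}{2} - 25}{1 \cdot 2}\right) = \left(245 + 195\right) \left(-4 - \frac{49}{2 \cdot 2}\right) = 440 \left(-4 - \frac{49}{4}\right) = 440 \left(- \frac{65}{4}\right) = -7150$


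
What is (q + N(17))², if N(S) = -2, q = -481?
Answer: 233289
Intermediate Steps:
(q + N(17))² = (-481 - 2)² = (-483)² = 233289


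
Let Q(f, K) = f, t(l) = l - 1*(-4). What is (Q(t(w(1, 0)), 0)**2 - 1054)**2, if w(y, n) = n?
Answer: 1077444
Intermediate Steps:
t(l) = 4 + l (t(l) = l + 4 = 4 + l)
(Q(t(w(1, 0)), 0)**2 - 1054)**2 = ((4 + 0)**2 - 1054)**2 = (4**2 - 1054)**2 = (16 - 1054)**2 = (-1038)**2 = 1077444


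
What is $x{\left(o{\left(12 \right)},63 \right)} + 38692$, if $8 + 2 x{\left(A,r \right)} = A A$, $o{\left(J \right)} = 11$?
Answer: $\frac{77497}{2} \approx 38749.0$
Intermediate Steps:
$x{\left(A,r \right)} = -4 + \frac{A^{2}}{2}$ ($x{\left(A,r \right)} = -4 + \frac{A A}{2} = -4 + \frac{A^{2}}{2}$)
$x{\left(o{\left(12 \right)},63 \right)} + 38692 = \left(-4 + \frac{11^{2}}{2}\right) + 38692 = \left(-4 + \frac{1}{2} \cdot 121\right) + 38692 = \left(-4 + \frac{121}{2}\right) + 38692 = \frac{113}{2} + 38692 = \frac{77497}{2}$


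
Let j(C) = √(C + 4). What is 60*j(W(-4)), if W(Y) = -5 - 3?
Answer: 120*I ≈ 120.0*I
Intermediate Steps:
W(Y) = -8
j(C) = √(4 + C)
60*j(W(-4)) = 60*√(4 - 8) = 60*√(-4) = 60*(2*I) = 120*I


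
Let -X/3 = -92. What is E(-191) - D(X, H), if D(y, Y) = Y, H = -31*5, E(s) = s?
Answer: -36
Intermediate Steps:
X = 276 (X = -3*(-92) = 276)
H = -155 (H = -1*155 = -155)
E(-191) - D(X, H) = -191 - 1*(-155) = -191 + 155 = -36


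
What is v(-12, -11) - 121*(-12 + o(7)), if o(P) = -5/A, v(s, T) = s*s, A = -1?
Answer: 991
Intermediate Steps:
v(s, T) = s²
o(P) = 5 (o(P) = -5/(-1) = -5*(-1) = 5)
v(-12, -11) - 121*(-12 + o(7)) = (-12)² - 121*(-12 + 5) = 144 - 121*(-7) = 144 + 847 = 991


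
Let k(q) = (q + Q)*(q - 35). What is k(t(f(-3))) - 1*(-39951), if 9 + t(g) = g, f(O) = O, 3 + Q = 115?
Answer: 35251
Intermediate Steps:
Q = 112 (Q = -3 + 115 = 112)
t(g) = -9 + g
k(q) = (-35 + q)*(112 + q) (k(q) = (q + 112)*(q - 35) = (112 + q)*(-35 + q) = (-35 + q)*(112 + q))
k(t(f(-3))) - 1*(-39951) = (-3920 + (-9 - 3)**2 + 77*(-9 - 3)) - 1*(-39951) = (-3920 + (-12)**2 + 77*(-12)) + 39951 = (-3920 + 144 - 924) + 39951 = -4700 + 39951 = 35251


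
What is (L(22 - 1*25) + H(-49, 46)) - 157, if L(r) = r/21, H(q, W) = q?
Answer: -1443/7 ≈ -206.14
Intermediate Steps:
L(r) = r/21 (L(r) = r*(1/21) = r/21)
(L(22 - 1*25) + H(-49, 46)) - 157 = ((22 - 1*25)/21 - 49) - 157 = ((22 - 25)/21 - 49) - 157 = ((1/21)*(-3) - 49) - 157 = (-⅐ - 49) - 157 = -344/7 - 157 = -1443/7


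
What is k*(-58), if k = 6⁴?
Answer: -75168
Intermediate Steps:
k = 1296
k*(-58) = 1296*(-58) = -75168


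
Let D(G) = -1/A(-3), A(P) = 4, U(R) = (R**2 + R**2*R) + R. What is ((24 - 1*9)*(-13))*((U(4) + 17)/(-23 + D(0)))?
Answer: 26260/31 ≈ 847.10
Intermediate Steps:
U(R) = R + R**2 + R**3 (U(R) = (R**2 + R**3) + R = R + R**2 + R**3)
D(G) = -1/4
((24 - 1*9)*(-13))*((U(4) + 17)/(-23 + D(0))) = ((24 - 1*9)*(-13))*((4*(1 + 4 + 4**2) + 17)/(-23 - 1/4)) = ((24 - 9)*(-13))*((4*(1 + 4 + 16) + 17)/(-93/4)) = (15*(-13))*((4*21 + 17)*(-4/93)) = -195*(84 + 17)*(-4)/93 = -19695*(-4)/93 = -195*(-404/93) = 26260/31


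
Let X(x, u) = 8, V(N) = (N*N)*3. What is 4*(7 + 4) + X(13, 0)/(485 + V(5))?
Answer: 3081/70 ≈ 44.014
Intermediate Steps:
V(N) = 3*N² (V(N) = N²*3 = 3*N²)
4*(7 + 4) + X(13, 0)/(485 + V(5)) = 4*(7 + 4) + 8/(485 + 3*5²) = 4*11 + 8/(485 + 3*25) = 44 + 8/(485 + 75) = 44 + 8/560 = 44 + 8*(1/560) = 44 + 1/70 = 3081/70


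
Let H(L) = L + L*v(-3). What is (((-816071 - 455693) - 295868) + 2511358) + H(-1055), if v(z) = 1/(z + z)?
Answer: 5657081/6 ≈ 9.4285e+5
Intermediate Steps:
v(z) = 1/(2*z)
H(L) = 5*L/6 (H(L) = L + L*((½)/(-3)) = L + L*((½)*(-⅓)) = L + L*(-⅙) = L - L/6 = 5*L/6)
(((-816071 - 455693) - 295868) + 2511358) + H(-1055) = (((-816071 - 455693) - 295868) + 2511358) + (⅚)*(-1055) = ((-1271764 - 295868) + 2511358) - 5275/6 = (-1567632 + 2511358) - 5275/6 = 943726 - 5275/6 = 5657081/6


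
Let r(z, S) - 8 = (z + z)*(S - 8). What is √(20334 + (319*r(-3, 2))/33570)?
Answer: 2*√159137283230/5595 ≈ 142.60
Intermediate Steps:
r(z, S) = 8 + 2*z*(-8 + S) (r(z, S) = 8 + (z + z)*(S - 8) = 8 + (2*z)*(-8 + S) = 8 + 2*z*(-8 + S))
√(20334 + (319*r(-3, 2))/33570) = √(20334 + (319*(8 - 16*(-3) + 2*2*(-3)))/33570) = √(20334 + (319*(8 + 48 - 12))*(1/33570)) = √(20334 + (319*44)*(1/33570)) = √(20334 + 14036*(1/33570)) = √(20334 + 7018/16785) = √(341313208/16785) = 2*√159137283230/5595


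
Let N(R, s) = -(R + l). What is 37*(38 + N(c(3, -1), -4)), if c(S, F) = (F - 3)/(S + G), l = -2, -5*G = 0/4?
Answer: 4588/3 ≈ 1529.3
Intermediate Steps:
G = 0 (G = -0/4 = -⅕*0 = 0)
c(S, F) = (-3 + F)/S (c(S, F) = (F - 3)/(S + 0) = (-3 + F)/S)
N(R, s) = 2 - R (N(R, s) = -(R - 2) = -(-2 + R) = 2 - R)
37*(38 + N(c(3, -1), -4)) = 37*(38 + (2 - (-3 - 1)/3)) = 37*(38 + (2 - (-4)/3)) = 37*(38 + (2 - 1*(-4/3))) = 37*(38 + (2 + 4/3)) = 37*(38 + 10/3) = 37*(124/3) = 4588/3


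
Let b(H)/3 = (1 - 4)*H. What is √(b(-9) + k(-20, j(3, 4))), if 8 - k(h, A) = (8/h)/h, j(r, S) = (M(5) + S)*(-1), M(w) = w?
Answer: √8898/10 ≈ 9.4329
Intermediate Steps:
b(H) = -9*H (b(H) = 3*((1 - 4)*H) = 3*(-3*H) = -9*H)
j(r, S) = -5 - S (j(r, S) = (5 + S)*(-1) = -5 - S)
k(h, A) = 8 - 8/h² (k(h, A) = 8 - 8/h/h = 8 - 8/h²)
√(b(-9) + k(-20, j(3, 4))) = √(-9*(-9) + (8 - 8/(-20)²)) = √(81 + (8 - 8*1/400)) = √(81 + (8 - 1/50)) = √(81 + 399/50) = √(4449/50) = √8898/10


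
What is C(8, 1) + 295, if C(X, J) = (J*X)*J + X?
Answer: 311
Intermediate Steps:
C(X, J) = X + X*J**2 (C(X, J) = X*J**2 + X = X + X*J**2)
C(8, 1) + 295 = 8*(1 + 1**2) + 295 = 8*(1 + 1) + 295 = 8*2 + 295 = 16 + 295 = 311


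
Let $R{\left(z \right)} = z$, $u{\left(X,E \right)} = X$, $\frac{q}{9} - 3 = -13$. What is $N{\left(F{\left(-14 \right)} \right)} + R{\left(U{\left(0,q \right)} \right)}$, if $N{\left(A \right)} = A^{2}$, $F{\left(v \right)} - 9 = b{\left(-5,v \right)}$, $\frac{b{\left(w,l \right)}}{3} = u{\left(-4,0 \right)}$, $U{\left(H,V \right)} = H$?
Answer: $9$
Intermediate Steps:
$q = -90$ ($q = 27 + 9 \left(-13\right) = 27 - 117 = -90$)
$b{\left(w,l \right)} = -12$ ($b{\left(w,l \right)} = 3 \left(-4\right) = -12$)
$F{\left(v \right)} = -3$ ($F{\left(v \right)} = 9 - 12 = -3$)
$N{\left(F{\left(-14 \right)} \right)} + R{\left(U{\left(0,q \right)} \right)} = \left(-3\right)^{2} + 0 = 9 + 0 = 9$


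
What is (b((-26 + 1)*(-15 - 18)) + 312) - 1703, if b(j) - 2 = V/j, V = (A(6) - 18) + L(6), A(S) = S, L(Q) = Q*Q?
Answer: -381967/275 ≈ -1389.0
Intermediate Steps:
L(Q) = Q²
V = 24 (V = (6 - 18) + 6² = -12 + 36 = 24)
b(j) = 2 + 24/j
(b((-26 + 1)*(-15 - 18)) + 312) - 1703 = ((2 + 24/(((-26 + 1)*(-15 - 18)))) + 312) - 1703 = ((2 + 24/((-25*(-33)))) + 312) - 1703 = ((2 + 24/825) + 312) - 1703 = ((2 + 24*(1/825)) + 312) - 1703 = ((2 + 8/275) + 312) - 1703 = (558/275 + 312) - 1703 = 86358/275 - 1703 = -381967/275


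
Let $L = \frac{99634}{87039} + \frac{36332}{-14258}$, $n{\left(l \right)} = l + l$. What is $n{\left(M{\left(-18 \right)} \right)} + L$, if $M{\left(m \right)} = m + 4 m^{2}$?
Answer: $\frac{1585129775548}{620501031} \approx 2554.6$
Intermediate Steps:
$n{\left(l \right)} = 2 l$
$L = - \frac{870859688}{620501031}$ ($L = 99634 \cdot \frac{1}{87039} + 36332 \left(- \frac{1}{14258}\right) = \frac{99634}{87039} - \frac{18166}{7129} = - \frac{870859688}{620501031} \approx -1.4035$)
$n{\left(M{\left(-18 \right)} \right)} + L = 2 \left(- 18 \left(1 + 4 \left(-18\right)\right)\right) - \frac{870859688}{620501031} = 2 \left(- 18 \left(1 - 72\right)\right) - \frac{870859688}{620501031} = 2 \left(\left(-18\right) \left(-71\right)\right) - \frac{870859688}{620501031} = 2 \cdot 1278 - \frac{870859688}{620501031} = 2556 - \frac{870859688}{620501031} = \frac{1585129775548}{620501031}$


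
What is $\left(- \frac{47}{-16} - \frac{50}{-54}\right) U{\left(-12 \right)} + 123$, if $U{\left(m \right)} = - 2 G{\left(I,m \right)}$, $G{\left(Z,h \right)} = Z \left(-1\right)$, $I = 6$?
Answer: $\frac{6097}{36} \approx 169.36$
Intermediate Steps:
$G{\left(Z,h \right)} = - Z$
$U{\left(m \right)} = 12$ ($U{\left(m \right)} = - 2 \left(\left(-1\right) 6\right) = \left(-2\right) \left(-6\right) = 12$)
$\left(- \frac{47}{-16} - \frac{50}{-54}\right) U{\left(-12 \right)} + 123 = \left(- \frac{47}{-16} - \frac{50}{-54}\right) 12 + 123 = \left(\left(-47\right) \left(- \frac{1}{16}\right) - - \frac{25}{27}\right) 12 + 123 = \left(\frac{47}{16} + \frac{25}{27}\right) 12 + 123 = \frac{1669}{432} \cdot 12 + 123 = \frac{1669}{36} + 123 = \frac{6097}{36}$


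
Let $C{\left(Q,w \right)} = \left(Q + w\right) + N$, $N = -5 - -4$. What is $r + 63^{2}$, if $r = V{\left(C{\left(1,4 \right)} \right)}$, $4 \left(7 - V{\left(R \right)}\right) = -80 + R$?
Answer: $3995$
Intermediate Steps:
$N = -1$ ($N = -5 + 4 = -1$)
$C{\left(Q,w \right)} = -1 + Q + w$ ($C{\left(Q,w \right)} = \left(Q + w\right) - 1 = -1 + Q + w$)
$V{\left(R \right)} = 27 - \frac{R}{4}$ ($V{\left(R \right)} = 7 - \frac{-80 + R}{4} = 7 - \left(-20 + \frac{R}{4}\right) = 27 - \frac{R}{4}$)
$r = 26$ ($r = 27 - \frac{-1 + 1 + 4}{4} = 27 - 1 = 26$)
$r + 63^{2} = 26 + 63^{2} = 26 + 3969 = 3995$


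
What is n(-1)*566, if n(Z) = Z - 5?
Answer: -3396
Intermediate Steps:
n(Z) = -5 + Z
n(-1)*566 = (-5 - 1)*566 = -6*566 = -3396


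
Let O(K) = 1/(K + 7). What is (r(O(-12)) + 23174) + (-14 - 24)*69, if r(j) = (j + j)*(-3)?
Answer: 102766/5 ≈ 20553.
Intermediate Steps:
O(K) = 1/(7 + K)
r(j) = -6*j (r(j) = (2*j)*(-3) = -6*j)
(r(O(-12)) + 23174) + (-14 - 24)*69 = (-6/(7 - 12) + 23174) + (-14 - 24)*69 = (-6/(-5) + 23174) - 38*69 = (-6*(-⅕) + 23174) - 2622 = (6/5 + 23174) - 2622 = 115876/5 - 2622 = 102766/5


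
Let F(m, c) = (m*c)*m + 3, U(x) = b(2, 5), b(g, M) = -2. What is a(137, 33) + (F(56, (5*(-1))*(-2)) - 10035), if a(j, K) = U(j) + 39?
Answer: 21365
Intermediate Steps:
U(x) = -2
a(j, K) = 37 (a(j, K) = -2 + 39 = 37)
F(m, c) = 3 + c*m² (F(m, c) = (c*m)*m + 3 = c*m² + 3 = 3 + c*m²)
a(137, 33) + (F(56, (5*(-1))*(-2)) - 10035) = 37 + ((3 + ((5*(-1))*(-2))*56²) - 10035) = 37 + ((3 - 5*(-2)*3136) - 10035) = 37 + ((3 + 10*3136) - 10035) = 37 + ((3 + 31360) - 10035) = 37 + (31363 - 10035) = 37 + 21328 = 21365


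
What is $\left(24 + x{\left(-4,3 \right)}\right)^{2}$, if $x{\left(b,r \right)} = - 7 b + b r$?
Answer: $1600$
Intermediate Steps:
$\left(24 + x{\left(-4,3 \right)}\right)^{2} = \left(24 - 4 \left(-7 + 3\right)\right)^{2} = \left(24 - -16\right)^{2} = \left(24 + 16\right)^{2} = 40^{2} = 1600$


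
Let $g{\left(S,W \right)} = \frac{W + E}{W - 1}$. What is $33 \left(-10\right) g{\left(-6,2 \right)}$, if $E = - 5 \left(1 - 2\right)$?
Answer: $-2310$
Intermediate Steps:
$E = 5$ ($E = \left(-5\right) \left(-1\right) = 5$)
$g{\left(S,W \right)} = \frac{5 + W}{-1 + W}$ ($g{\left(S,W \right)} = \frac{W + 5}{W - 1} = \frac{5 + W}{-1 + W}$)
$33 \left(-10\right) g{\left(-6,2 \right)} = 33 \left(-10\right) \frac{5 + 2}{-1 + 2} = - 330 \cdot 1^{-1} \cdot 7 = - 330 \cdot 1 \cdot 7 = \left(-330\right) 7 = -2310$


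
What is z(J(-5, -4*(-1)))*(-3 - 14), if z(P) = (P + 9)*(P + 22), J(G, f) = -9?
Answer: 0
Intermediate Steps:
z(P) = (9 + P)*(22 + P)
z(J(-5, -4*(-1)))*(-3 - 14) = (198 + (-9)**2 + 31*(-9))*(-3 - 14) = (198 + 81 - 279)*(-17) = 0*(-17) = 0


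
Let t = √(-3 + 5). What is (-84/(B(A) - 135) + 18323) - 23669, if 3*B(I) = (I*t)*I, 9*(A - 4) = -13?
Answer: -5749532586018/1075608343 + 10797948*√2/1075608343 ≈ -5345.4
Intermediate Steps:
A = 23/9 (A = 4 + (⅑)*(-13) = 4 - 13/9 = 23/9 ≈ 2.5556)
t = √2 ≈ 1.4142
B(I) = √2*I²/3 (B(I) = ((I*√2)*I)/3 = (√2*I²)/3 = √2*I²/3)
(-84/(B(A) - 135) + 18323) - 23669 = (-84/(√2*(23/9)²/3 - 135) + 18323) - 23669 = (-84/((⅓)*√2*(529/81) - 135) + 18323) - 23669 = (-84/(529*√2/243 - 135) + 18323) - 23669 = (-84/(-135 + 529*√2/243) + 18323) - 23669 = (18323 - 84/(-135 + 529*√2/243)) - 23669 = -5346 - 84/(-135 + 529*√2/243)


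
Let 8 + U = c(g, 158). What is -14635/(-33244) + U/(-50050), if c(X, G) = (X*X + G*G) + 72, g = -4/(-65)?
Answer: -30042528811/502129842500 ≈ -0.059830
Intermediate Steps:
g = 4/65 (g = -4*(-1/65) = 4/65 ≈ 0.061538)
c(X, G) = 72 + G**2 + X**2 (c(X, G) = (X**2 + G**2) + 72 = (G**2 + X**2) + 72 = 72 + G**2 + X**2)
U = 105743316/4225 (U = -8 + (72 + 158**2 + (4/65)**2) = -8 + (72 + 24964 + 16/4225) = -8 + 105777116/4225 = 105743316/4225 ≈ 25028.)
-14635/(-33244) + U/(-50050) = -14635/(-33244) + (105743316/4225)/(-50050) = -14635*(-1/33244) + (105743316/4225)*(-1/50050) = 14635/33244 - 7553094/15104375 = -30042528811/502129842500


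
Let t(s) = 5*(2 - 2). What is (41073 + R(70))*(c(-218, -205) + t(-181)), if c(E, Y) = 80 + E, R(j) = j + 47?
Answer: -5684220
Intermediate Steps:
R(j) = 47 + j
t(s) = 0 (t(s) = 5*0 = 0)
(41073 + R(70))*(c(-218, -205) + t(-181)) = (41073 + (47 + 70))*((80 - 218) + 0) = (41073 + 117)*(-138 + 0) = 41190*(-138) = -5684220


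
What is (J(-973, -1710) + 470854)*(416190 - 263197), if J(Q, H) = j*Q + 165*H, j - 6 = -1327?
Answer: 225517342741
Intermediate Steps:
j = -1321 (j = 6 - 1327 = -1321)
J(Q, H) = -1321*Q + 165*H
(J(-973, -1710) + 470854)*(416190 - 263197) = ((-1321*(-973) + 165*(-1710)) + 470854)*(416190 - 263197) = ((1285333 - 282150) + 470854)*152993 = (1003183 + 470854)*152993 = 1474037*152993 = 225517342741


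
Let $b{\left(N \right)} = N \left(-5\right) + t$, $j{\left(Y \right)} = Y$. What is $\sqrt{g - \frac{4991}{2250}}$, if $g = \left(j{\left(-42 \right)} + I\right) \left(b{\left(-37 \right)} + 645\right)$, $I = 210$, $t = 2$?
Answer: $\frac{\sqrt{3144910090}}{150} \approx 373.86$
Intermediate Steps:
$b{\left(N \right)} = 2 - 5 N$ ($b{\left(N \right)} = N \left(-5\right) + 2 = - 5 N + 2 = 2 - 5 N$)
$g = 139776$ ($g = \left(-42 + 210\right) \left(\left(2 - -185\right) + 645\right) = 168 \left(\left(2 + 185\right) + 645\right) = 168 \left(187 + 645\right) = 168 \cdot 832 = 139776$)
$\sqrt{g - \frac{4991}{2250}} = \sqrt{139776 - \frac{4991}{2250}} = \sqrt{\frac{314491009}{2250}} = \frac{\sqrt{3144910090}}{150}$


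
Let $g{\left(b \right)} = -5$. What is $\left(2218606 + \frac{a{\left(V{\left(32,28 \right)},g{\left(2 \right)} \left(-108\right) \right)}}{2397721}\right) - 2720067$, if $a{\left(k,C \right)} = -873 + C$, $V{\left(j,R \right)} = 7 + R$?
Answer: $- \frac{1202363570714}{2397721} \approx -5.0146 \cdot 10^{5}$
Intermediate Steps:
$\left(2218606 + \frac{a{\left(V{\left(32,28 \right)},g{\left(2 \right)} \left(-108\right) \right)}}{2397721}\right) - 2720067 = \left(2218606 + \frac{-873 - -540}{2397721}\right) - 2720067 = \left(2218606 + \left(-873 + 540\right) \frac{1}{2397721}\right) - 2720067 = \left(2218606 - \frac{333}{2397721}\right) - 2720067 = \frac{5319598196593}{2397721} - 2720067 = - \frac{1202363570714}{2397721}$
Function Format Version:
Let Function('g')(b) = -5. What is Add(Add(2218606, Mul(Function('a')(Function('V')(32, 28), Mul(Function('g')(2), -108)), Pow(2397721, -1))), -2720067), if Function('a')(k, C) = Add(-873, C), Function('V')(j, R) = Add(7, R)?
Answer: Rational(-1202363570714, 2397721) ≈ -5.0146e+5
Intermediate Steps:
Add(Add(2218606, Mul(Function('a')(Function('V')(32, 28), Mul(Function('g')(2), -108)), Pow(2397721, -1))), -2720067) = Add(Add(2218606, Mul(Add(-873, Mul(-5, -108)), Pow(2397721, -1))), -2720067) = Add(Add(2218606, Mul(Add(-873, 540), Rational(1, 2397721))), -2720067) = Add(Add(2218606, Mul(-333, Rational(1, 2397721))), -2720067) = Add(Add(2218606, Rational(-333, 2397721)), -2720067) = Add(Rational(5319598196593, 2397721), -2720067) = Rational(-1202363570714, 2397721)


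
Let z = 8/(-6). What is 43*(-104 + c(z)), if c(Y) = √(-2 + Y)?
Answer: -4472 + 43*I*√30/3 ≈ -4472.0 + 78.507*I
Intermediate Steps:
z = -4/3 (z = 8*(-⅙) = -4/3 ≈ -1.3333)
43*(-104 + c(z)) = 43*(-104 + √(-2 - 4/3)) = 43*(-104 + √(-10/3)) = 43*(-104 + I*√30/3) = -4472 + 43*I*√30/3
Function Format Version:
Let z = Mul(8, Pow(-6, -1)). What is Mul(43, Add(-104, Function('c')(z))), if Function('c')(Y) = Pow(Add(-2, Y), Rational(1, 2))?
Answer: Add(-4472, Mul(Rational(43, 3), I, Pow(30, Rational(1, 2)))) ≈ Add(-4472.0, Mul(78.507, I))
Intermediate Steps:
z = Rational(-4, 3) (z = Mul(8, Rational(-1, 6)) = Rational(-4, 3) ≈ -1.3333)
Mul(43, Add(-104, Function('c')(z))) = Mul(43, Add(-104, Pow(Add(-2, Rational(-4, 3)), Rational(1, 2)))) = Mul(43, Add(-104, Pow(Rational(-10, 3), Rational(1, 2)))) = Mul(43, Add(-104, Mul(Rational(1, 3), I, Pow(30, Rational(1, 2))))) = Add(-4472, Mul(Rational(43, 3), I, Pow(30, Rational(1, 2))))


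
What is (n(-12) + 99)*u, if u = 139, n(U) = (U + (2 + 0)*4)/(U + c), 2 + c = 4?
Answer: 69083/5 ≈ 13817.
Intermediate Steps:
c = 2 (c = -2 + 4 = 2)
n(U) = (8 + U)/(2 + U) (n(U) = (U + (2 + 0)*4)/(U + 2) = (U + 2*4)/(2 + U) = (U + 8)/(2 + U) = (8 + U)/(2 + U))
(n(-12) + 99)*u = ((8 - 12)/(2 - 12) + 99)*139 = (-4/(-10) + 99)*139 = (-⅒*(-4) + 99)*139 = (⅖ + 99)*139 = (497/5)*139 = 69083/5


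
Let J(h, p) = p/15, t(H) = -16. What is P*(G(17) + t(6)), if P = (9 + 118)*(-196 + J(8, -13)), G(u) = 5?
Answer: 4125341/15 ≈ 2.7502e+5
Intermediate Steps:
J(h, p) = p/15 (J(h, p) = p*(1/15) = p/15)
P = -375031/15 (P = (9 + 118)*(-196 + (1/15)*(-13)) = 127*(-196 - 13/15) = 127*(-2953/15) = -375031/15 ≈ -25002.)
P*(G(17) + t(6)) = -375031*(5 - 16)/15 = -375031/15*(-11) = 4125341/15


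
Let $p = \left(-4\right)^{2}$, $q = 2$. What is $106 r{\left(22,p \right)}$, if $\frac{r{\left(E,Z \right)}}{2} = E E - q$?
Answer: $102184$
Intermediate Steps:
$p = 16$
$r{\left(E,Z \right)} = -4 + 2 E^{2}$ ($r{\left(E,Z \right)} = 2 \left(E E - 2\right) = 2 \left(E^{2} - 2\right) = 2 \left(-2 + E^{2}\right) = -4 + 2 E^{2}$)
$106 r{\left(22,p \right)} = 106 \left(-4 + 2 \cdot 22^{2}\right) = 106 \left(-4 + 2 \cdot 484\right) = 106 \left(-4 + 968\right) = 106 \cdot 964 = 102184$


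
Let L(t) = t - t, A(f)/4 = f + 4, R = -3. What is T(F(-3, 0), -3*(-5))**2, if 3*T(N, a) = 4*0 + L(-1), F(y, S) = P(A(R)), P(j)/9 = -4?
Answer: 0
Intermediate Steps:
A(f) = 16 + 4*f (A(f) = 4*(f + 4) = 4*(4 + f) = 16 + 4*f)
L(t) = 0
P(j) = -36 (P(j) = 9*(-4) = -36)
F(y, S) = -36
T(N, a) = 0 (T(N, a) = (4*0 + 0)/3 = (0 + 0)/3 = (1/3)*0 = 0)
T(F(-3, 0), -3*(-5))**2 = 0**2 = 0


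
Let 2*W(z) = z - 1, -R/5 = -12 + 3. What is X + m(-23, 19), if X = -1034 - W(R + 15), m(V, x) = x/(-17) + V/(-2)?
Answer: -17903/17 ≈ -1053.1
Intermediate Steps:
R = 45 (R = -5*(-12 + 3) = -5*(-9) = 45)
m(V, x) = -V/2 - x/17 (m(V, x) = x*(-1/17) + V*(-1/2) = -x/17 - V/2 = -V/2 - x/17)
W(z) = -1/2 + z/2 (W(z) = (z - 1)/2 = (-1 + z)/2 = -1/2 + z/2)
X = -2127/2 (X = -1034 - (-1/2 + (45 + 15)/2) = -1034 - (-1/2 + (1/2)*60) = -1034 - (-1/2 + 30) = -1034 - 1*59/2 = -1034 - 59/2 = -2127/2 ≈ -1063.5)
X + m(-23, 19) = -2127/2 + (-1/2*(-23) - 1/17*19) = -2127/2 + (23/2 - 19/17) = -2127/2 + 353/34 = -17903/17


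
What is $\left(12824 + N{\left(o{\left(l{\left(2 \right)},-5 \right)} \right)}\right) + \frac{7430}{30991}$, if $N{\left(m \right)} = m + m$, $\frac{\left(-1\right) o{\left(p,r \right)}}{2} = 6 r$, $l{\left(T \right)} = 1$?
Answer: $\frac{401154934}{30991} \approx 12944.0$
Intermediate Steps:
$o{\left(p,r \right)} = - 12 r$ ($o{\left(p,r \right)} = - 2 \cdot 6 r = - 12 r$)
$N{\left(m \right)} = 2 m$
$\left(12824 + N{\left(o{\left(l{\left(2 \right)},-5 \right)} \right)}\right) + \frac{7430}{30991} = \left(12824 + 2 \left(\left(-12\right) \left(-5\right)\right)\right) + \frac{7430}{30991} = \left(12824 + 2 \cdot 60\right) + 7430 \cdot \frac{1}{30991} = \left(12824 + 120\right) + \frac{7430}{30991} = 12944 + \frac{7430}{30991} = \frac{401154934}{30991}$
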